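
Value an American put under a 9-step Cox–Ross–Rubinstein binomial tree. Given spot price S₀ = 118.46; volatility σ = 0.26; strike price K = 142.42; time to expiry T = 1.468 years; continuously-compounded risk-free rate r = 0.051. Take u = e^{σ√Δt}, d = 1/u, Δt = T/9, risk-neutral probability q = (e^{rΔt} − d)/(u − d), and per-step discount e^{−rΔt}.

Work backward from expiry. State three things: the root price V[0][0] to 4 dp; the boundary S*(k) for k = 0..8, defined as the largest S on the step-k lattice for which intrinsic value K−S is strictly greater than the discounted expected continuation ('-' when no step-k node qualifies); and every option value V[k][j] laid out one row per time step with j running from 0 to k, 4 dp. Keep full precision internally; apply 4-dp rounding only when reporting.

price = 26.6475
boundary = - 106.6518 96.0206 106.6518 96.0206 106.6518 96.0206 106.6518 118.4600
tree:
26.6475
35.7682 18.4390
46.3994 26.0958 11.4840
55.9708 35.7682 17.3556 6.1075
64.5882 46.3994 25.3910 10.0243 2.4957
72.3465 55.9708 35.7682 15.9716 4.5522 0.5877
79.3315 64.5882 46.3994 24.5016 8.1491 1.2181 0.0000
85.6203 72.3465 55.9708 35.7682 14.2250 2.5246 0.0000 0.0000
91.2821 79.3315 64.5882 46.3994 23.9600 5.2324 0.0000 0.0000 0.0000
96.3796 85.6203 72.3465 55.9708 35.7682 10.8444 0.0000 0.0000 0.0000 0.0000

params: Δt=0.16311 u=1.11072 d=0.90032 q=0.51348 e^(-rΔt)=0.99172
t_9 payoffs: 96.3796 85.6203 72.3465 55.9708 35.7682 10.8444 0.0000 0.0000 0.0000 0.0000
t_8: node(8,0) S=51.1379 payoff=91.2821 vs cont=90.1023 → 91.2821 [stop]  node(8,1) S=63.0885 payoff=79.3315 vs cont=78.1517 → 79.3315 [stop]  node(8,2) S=77.8318 payoff=64.5882 vs cont=63.4083 → 64.5882 [stop]  node(8,3) S=96.0206 payoff=46.3994 vs cont=45.2196 → 46.3994 [stop]  node(8,4) S=118.4600 payoff=23.9600 vs cont=22.7802 → 23.9600 [stop]  node(8,5) S=146.1433 payoff=0.0000 vs cont=5.2324 → 5.2324 [wait]  node(8,6) S=180.2961 payoff=0.0000 vs cont=0.0000 → 0.0000 [wait]  node(8,7) S=222.4301 payoff=0.0000 vs cont=0.0000 → 0.0000 [wait]  node(8,8) S=274.4105 payoff=0.0000 vs cont=0.0000 → 0.0000 [wait]  ⇒ S*(8)=118.4600
t_7: node(7,0) S=56.7997 payoff=85.6203 vs cont=84.4404 → 85.6203 [stop]  node(7,1) S=70.0735 payoff=72.3465 vs cont=71.1667 → 72.3465 [stop]  node(7,2) S=86.4492 payoff=55.9708 vs cont=54.7910 → 55.9708 [stop]  node(7,3) S=106.6518 payoff=35.7682 vs cont=34.5884 → 35.7682 [stop]  node(7,4) S=131.5756 payoff=10.8444 vs cont=14.2250 → 14.2250 [wait]  node(7,5) S=162.3240 payoff=0.0000 vs cont=2.5246 → 2.5246 [wait]  node(7,6) S=200.2580 payoff=0.0000 vs cont=0.0000 → 0.0000 [wait]  node(7,7) S=247.0570 payoff=0.0000 vs cont=0.0000 → 0.0000 [wait]  ⇒ S*(7)=106.6518
t_6: node(6,0) S=63.0885 payoff=79.3315 vs cont=78.1517 → 79.3315 [stop]  node(6,1) S=77.8318 payoff=64.5882 vs cont=63.4083 → 64.5882 [stop]  node(6,2) S=96.0206 payoff=46.3994 vs cont=45.2196 → 46.3994 [stop]  node(6,3) S=118.4600 payoff=23.9600 vs cont=24.5016 → 24.5016 [wait]  node(6,4) S=146.1433 payoff=0.0000 vs cont=8.1491 → 8.1491 [wait]  node(6,5) S=180.2961 payoff=0.0000 vs cont=1.2181 → 1.2181 [wait]  node(6,6) S=222.4301 payoff=0.0000 vs cont=0.0000 → 0.0000 [wait]  ⇒ S*(6)=96.0206
t_5: node(5,0) S=70.0735 payoff=72.3465 vs cont=71.1667 → 72.3465 [stop]  node(5,1) S=86.4492 payoff=55.9708 vs cont=54.7910 → 55.9708 [stop]  node(5,2) S=106.6518 payoff=35.7682 vs cont=34.8642 → 35.7682 [stop]  node(5,3) S=131.5756 payoff=10.8444 vs cont=15.9716 → 15.9716 [wait]  node(5,4) S=162.3240 payoff=0.0000 vs cont=4.5522 → 4.5522 [wait]  node(5,5) S=200.2580 payoff=0.0000 vs cont=0.5877 → 0.5877 [wait]  ⇒ S*(5)=106.6518
t_4: node(4,0) S=77.8318 payoff=64.5882 vs cont=63.4083 → 64.5882 [stop]  node(4,1) S=96.0206 payoff=46.3994 vs cont=45.2196 → 46.3994 [stop]  node(4,2) S=118.4600 payoff=23.9600 vs cont=25.3910 → 25.3910 [wait]  node(4,3) S=146.1433 payoff=0.0000 vs cont=10.0243 → 10.0243 [wait]  node(4,4) S=180.2961 payoff=0.0000 vs cont=2.4957 → 2.4957 [wait]  ⇒ S*(4)=96.0206
t_3: node(3,0) S=86.4492 payoff=55.9708 vs cont=54.7910 → 55.9708 [stop]  node(3,1) S=106.6518 payoff=35.7682 vs cont=35.3171 → 35.7682 [stop]  node(3,2) S=131.5756 payoff=10.8444 vs cont=17.3556 → 17.3556 [wait]  node(3,3) S=162.3240 payoff=0.0000 vs cont=6.1075 → 6.1075 [wait]  ⇒ S*(3)=106.6518
t_2: node(2,0) S=96.0206 payoff=46.3994 vs cont=45.2196 → 46.3994 [stop]  node(2,1) S=118.4600 payoff=23.9600 vs cont=26.0958 → 26.0958 [wait]  node(2,2) S=146.1433 payoff=0.0000 vs cont=11.4840 → 11.4840 [wait]  ⇒ S*(2)=96.0206
t_1: node(1,0) S=106.6518 payoff=35.7682 vs cont=35.6760 → 35.7682 [stop]  node(1,1) S=131.5756 payoff=10.8444 vs cont=18.4390 → 18.4390 [wait]  ⇒ S*(1)=106.6518
t_0: node(0,0) S=118.4600 payoff=23.9600 vs cont=26.6475 → 26.6475 [wait]  ⇒ S*(0)=-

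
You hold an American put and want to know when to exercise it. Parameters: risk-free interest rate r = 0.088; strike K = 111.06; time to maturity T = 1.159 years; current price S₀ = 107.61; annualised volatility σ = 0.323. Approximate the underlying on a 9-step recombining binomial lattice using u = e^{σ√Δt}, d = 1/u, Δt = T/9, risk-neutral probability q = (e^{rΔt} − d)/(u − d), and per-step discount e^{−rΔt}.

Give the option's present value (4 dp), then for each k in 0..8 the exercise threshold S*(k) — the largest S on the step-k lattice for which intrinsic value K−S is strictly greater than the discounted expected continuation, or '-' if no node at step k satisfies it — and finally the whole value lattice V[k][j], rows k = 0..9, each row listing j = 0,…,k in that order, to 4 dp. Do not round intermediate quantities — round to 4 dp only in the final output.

price = 12.6004
boundary = - - - 76.0037 85.3442 76.0037 85.3442 76.0037 85.3442
tree:
12.6004
18.2927 7.6244
25.7554 11.8078 3.9314
35.0563 17.7380 6.5949 1.5601
43.3745 25.7158 10.7657 2.8911 0.3662
50.7824 35.0563 16.9922 5.2565 0.7718 0.0000
57.3795 43.3745 25.7158 9.3155 1.6266 0.0000 0.0000
63.2545 50.7824 35.0563 15.9173 3.4282 0.0000 0.0000 0.0000
68.4866 57.3795 43.3745 25.7158 7.2252 0.0000 0.0000 0.0000 0.0000
73.1461 63.2545 50.7824 35.0563 15.2274 0.0000 0.0000 0.0000 0.0000 0.0000

Δt=0.12878  u=1.12290  d=0.89055  q=0.52011  discount=0.98873
step 9 (expiry): payoffs max(K−S,0) = 73.1461 63.2545 50.7824 35.0563 15.2274 0.0000 0.0000 0.0000 0.0000 0.0000
step 8: (k=8,j=0): S=42.5734, (K−S)⁺=68.4866, hold=67.2351 ⇒ V=68.4866 exercise | (k=8,j=1): S=53.6805, (K−S)⁺=57.3795, hold=56.1280 ⇒ V=57.3795 exercise | (k=8,j=2): S=67.6855, (K−S)⁺=43.3745, hold=42.1231 ⇒ V=43.3745 exercise | (k=8,j=3): S=85.3442, (K−S)⁺=25.7158, hold=24.4643 ⇒ V=25.7158 exercise | (k=8,j=4): S=107.6100, (K−S)⁺=3.4500, hold=7.2252 ⇒ V=7.2252 continue | (k=8,j=5): S=135.6848, (K−S)⁺=0.0000, hold=0.0000 ⇒ V=0.0000 continue | (k=8,j=6): S=171.0842, (K−S)⁺=0.0000, hold=0.0000 ⇒ V=0.0000 continue | (k=8,j=7): S=215.7191, (K−S)⁺=0.0000, hold=0.0000 ⇒ V=0.0000 continue | (k=8,j=8): S=271.9989, (K−S)⁺=0.0000, hold=0.0000 ⇒ V=0.0000 continue  boundary S*=85.3442
step 7: (k=7,j=0): S=47.8055, (K−S)⁺=63.2545, hold=62.0031 ⇒ V=63.2545 exercise | (k=7,j=1): S=60.2776, (K−S)⁺=50.7824, hold=49.5309 ⇒ V=50.7824 exercise | (k=7,j=2): S=76.0037, (K−S)⁺=35.0563, hold=33.8048 ⇒ V=35.0563 exercise | (k=7,j=3): S=95.8326, (K−S)⁺=15.2274, hold=15.9173 ⇒ V=15.9173 continue | (k=7,j=4): S=120.8348, (K−S)⁺=0.0000, hold=3.4282 ⇒ V=3.4282 continue | (k=7,j=5): S=152.3599, (K−S)⁺=0.0000, hold=0.0000 ⇒ V=0.0000 continue | (k=7,j=6): S=192.1097, (K−S)⁺=0.0000, hold=0.0000 ⇒ V=0.0000 continue | (k=7,j=7): S=242.2299, (K−S)⁺=0.0000, hold=0.0000 ⇒ V=0.0000 continue  boundary S*=76.0037
step 6: (k=6,j=0): S=53.6805, (K−S)⁺=57.3795, hold=56.1280 ⇒ V=57.3795 exercise | (k=6,j=1): S=67.6855, (K−S)⁺=43.3745, hold=42.1231 ⇒ V=43.3745 exercise | (k=6,j=2): S=85.3442, (K−S)⁺=25.7158, hold=24.8191 ⇒ V=25.7158 exercise | (k=6,j=3): S=107.6100, (K−S)⁺=3.4500, hold=9.3155 ⇒ V=9.3155 continue | (k=6,j=4): S=135.6848, (K−S)⁺=0.0000, hold=1.6266 ⇒ V=1.6266 continue | (k=6,j=5): S=171.0842, (K−S)⁺=0.0000, hold=0.0000 ⇒ V=0.0000 continue | (k=6,j=6): S=215.7191, (K−S)⁺=0.0000, hold=0.0000 ⇒ V=0.0000 continue  boundary S*=85.3442
step 5: (k=5,j=0): S=60.2776, (K−S)⁺=50.7824, hold=49.5309 ⇒ V=50.7824 exercise | (k=5,j=1): S=76.0037, (K−S)⁺=35.0563, hold=33.8048 ⇒ V=35.0563 exercise | (k=5,j=2): S=95.8326, (K−S)⁺=15.2274, hold=16.9922 ⇒ V=16.9922 continue | (k=5,j=3): S=120.8348, (K−S)⁺=0.0000, hold=5.2565 ⇒ V=5.2565 continue | (k=5,j=4): S=152.3599, (K−S)⁺=0.0000, hold=0.7718 ⇒ V=0.7718 continue | (k=5,j=5): S=192.1097, (K−S)⁺=0.0000, hold=0.0000 ⇒ V=0.0000 continue  boundary S*=76.0037
step 4: (k=4,j=0): S=67.6855, (K−S)⁺=43.3745, hold=42.1231 ⇒ V=43.3745 exercise | (k=4,j=1): S=85.3442, (K−S)⁺=25.7158, hold=25.3719 ⇒ V=25.7158 exercise | (k=4,j=2): S=107.6100, (K−S)⁺=3.4500, hold=10.7657 ⇒ V=10.7657 continue | (k=4,j=3): S=135.6848, (K−S)⁺=0.0000, hold=2.8911 ⇒ V=2.8911 continue | (k=4,j=4): S=171.0842, (K−S)⁺=0.0000, hold=0.3662 ⇒ V=0.3662 continue  boundary S*=85.3442
step 3: (k=3,j=0): S=76.0037, (K−S)⁺=35.0563, hold=33.8048 ⇒ V=35.0563 exercise | (k=3,j=1): S=95.8326, (K−S)⁺=15.2274, hold=17.7380 ⇒ V=17.7380 continue | (k=3,j=2): S=120.8348, (K−S)⁺=0.0000, hold=6.5949 ⇒ V=6.5949 continue | (k=3,j=3): S=152.3599, (K−S)⁺=0.0000, hold=1.5601 ⇒ V=1.5601 continue  boundary S*=76.0037
step 2: (k=2,j=0): S=85.3442, (K−S)⁺=25.7158, hold=25.7554 ⇒ V=25.7554 continue | (k=2,j=1): S=107.6100, (K−S)⁺=3.4500, hold=11.8078 ⇒ V=11.8078 continue | (k=2,j=2): S=135.6848, (K−S)⁺=0.0000, hold=3.9314 ⇒ V=3.9314 continue  boundary S*=-
step 1: (k=1,j=0): S=95.8326, (K−S)⁺=15.2274, hold=18.2927 ⇒ V=18.2927 continue | (k=1,j=1): S=120.8348, (K−S)⁺=0.0000, hold=7.6244 ⇒ V=7.6244 continue  boundary S*=-
step 0: (k=0,j=0): S=107.6100, (K−S)⁺=3.4500, hold=12.6004 ⇒ V=12.6004 continue  boundary S*=-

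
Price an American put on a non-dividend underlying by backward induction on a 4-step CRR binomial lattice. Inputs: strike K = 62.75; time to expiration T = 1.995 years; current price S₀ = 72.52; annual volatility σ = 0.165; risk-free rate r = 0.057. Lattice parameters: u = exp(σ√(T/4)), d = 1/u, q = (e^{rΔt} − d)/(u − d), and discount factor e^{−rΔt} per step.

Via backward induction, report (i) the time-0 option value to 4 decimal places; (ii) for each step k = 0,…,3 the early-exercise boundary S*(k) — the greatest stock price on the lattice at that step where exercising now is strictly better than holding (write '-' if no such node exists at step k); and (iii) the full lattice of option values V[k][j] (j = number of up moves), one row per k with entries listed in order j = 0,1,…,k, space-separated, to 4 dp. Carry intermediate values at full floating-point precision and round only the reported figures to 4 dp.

Δt=0.49875, u=1.12359, d=0.89001, q=0.59436, disc=e^(-rΔt)=0.97197
k=4 terminal: V=max(K-S,0) → 17.2480 5.3061 0.0000 0.0000 0.0000
k=3: j=0 S=51.1254 intr=11.6246 cont=9.8658 V=11.6246[EX]; j=1 S=64.5433 intr=0.0000 cont=2.0921 V=2.0921[hold]; j=2 S=81.4826 intr=0.0000 cont=0.0000 V=0.0000[hold]; j=3 S=102.8676 intr=0.0000 cont=0.0000 V=0.0000[hold]  S*(3)=51.1254
k=2: j=0 S=57.4439 intr=5.3061 cont=5.7918 V=5.7918[hold]; j=1 S=72.5200 intr=0.0000 cont=0.8248 V=0.8248[hold]; j=2 S=91.5528 intr=0.0000 cont=0.0000 V=0.0000[hold]  S*(2)=-
k=1: j=0 S=64.5433 intr=0.0000 cont=2.7601 V=2.7601[hold]; j=1 S=81.4826 intr=0.0000 cont=0.3252 V=0.3252[hold]  S*(1)=-
k=0: j=0 S=72.5200 intr=0.0000 cont=1.2761 V=1.2761[hold]  S*(0)=-

price = 1.2761
boundary = - - - 51.1254
tree:
1.2761
2.7601 0.3252
5.7918 0.8248 0.0000
11.6246 2.0921 0.0000 0.0000
17.2480 5.3061 0.0000 0.0000 0.0000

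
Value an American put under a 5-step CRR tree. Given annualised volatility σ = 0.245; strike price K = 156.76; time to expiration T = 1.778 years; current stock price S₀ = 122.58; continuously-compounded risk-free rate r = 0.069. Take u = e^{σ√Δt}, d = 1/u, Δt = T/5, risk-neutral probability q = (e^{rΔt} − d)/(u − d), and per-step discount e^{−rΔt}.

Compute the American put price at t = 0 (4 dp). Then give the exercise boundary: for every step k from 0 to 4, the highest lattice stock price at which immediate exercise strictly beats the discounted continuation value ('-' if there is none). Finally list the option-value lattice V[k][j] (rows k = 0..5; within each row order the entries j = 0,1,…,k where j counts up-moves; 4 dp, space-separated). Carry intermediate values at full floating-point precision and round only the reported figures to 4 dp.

price = 34.1800
boundary = 122.5800 105.9180 122.5800 105.9180 122.5800
tree:
34.1800
50.8420 20.2762
65.2392 34.1800 9.7383
77.6794 50.8420 18.5794 2.8945
88.4287 65.2392 34.1800 6.5666 0.0000
97.7168 77.6794 50.8420 14.8969 0.0000 0.0000

params: Δt=0.35560 u=1.15731 d=0.86407 q=0.54825 e^(-rΔt)=0.97576
t_5 payoffs: 97.7168 77.6794 50.8420 14.8969 0.0000 0.0000
t_4: node(4,0) S=68.3313 payoff=88.4287 vs cont=84.6292 → 88.4287 [stop]  node(4,1) S=91.5208 payoff=65.2392 vs cont=61.4397 → 65.2392 [stop]  node(4,2) S=122.5800 payoff=34.1800 vs cont=30.3805 → 34.1800 [stop]  node(4,3) S=164.1797 payoff=0.0000 vs cont=6.5666 → 6.5666 [wait]  node(4,4) S=219.8971 payoff=0.0000 vs cont=0.0000 → 0.0000 [wait]  ⇒ S*(4)=122.5800
t_3: node(3,0) S=79.0806 payoff=77.6794 vs cont=73.8799 → 77.6794 [stop]  node(3,1) S=105.9180 payoff=50.8420 vs cont=47.0425 → 50.8420 [stop]  node(3,2) S=141.8631 payoff=14.8969 vs cont=18.5794 → 18.5794 [wait]  node(3,3) S=190.0069 payoff=0.0000 vs cont=2.8945 → 2.8945 [wait]  ⇒ S*(3)=105.9180
t_2: node(2,0) S=91.5208 payoff=65.2392 vs cont=61.4397 → 65.2392 [stop]  node(2,1) S=122.5800 payoff=34.1800 vs cont=32.3505 → 34.1800 [stop]  node(2,2) S=164.1797 payoff=0.0000 vs cont=9.7383 → 9.7383 [wait]  ⇒ S*(2)=122.5800
t_1: node(1,0) S=105.9180 payoff=50.8420 vs cont=47.0425 → 50.8420 [stop]  node(1,1) S=141.8631 payoff=14.8969 vs cont=20.2762 → 20.2762 [wait]  ⇒ S*(1)=105.9180
t_0: node(0,0) S=122.5800 payoff=34.1800 vs cont=33.2582 → 34.1800 [stop]  ⇒ S*(0)=122.5800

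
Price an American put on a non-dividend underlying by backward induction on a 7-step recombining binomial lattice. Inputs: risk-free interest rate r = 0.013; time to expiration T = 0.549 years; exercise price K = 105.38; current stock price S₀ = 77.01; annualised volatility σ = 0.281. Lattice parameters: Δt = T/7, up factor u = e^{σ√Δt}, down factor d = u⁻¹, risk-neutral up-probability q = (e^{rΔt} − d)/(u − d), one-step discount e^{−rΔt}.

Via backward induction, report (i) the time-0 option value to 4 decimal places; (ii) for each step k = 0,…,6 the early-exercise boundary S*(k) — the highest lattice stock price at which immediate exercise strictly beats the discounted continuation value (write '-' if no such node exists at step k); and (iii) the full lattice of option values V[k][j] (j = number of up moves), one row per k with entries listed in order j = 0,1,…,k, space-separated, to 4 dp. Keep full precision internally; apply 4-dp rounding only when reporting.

params: Δt=0.07843 u=1.08187 d=0.92432 q=0.48681 e^(-rΔt)=0.99898
t_7 payoffs: 60.9873 53.4206 44.5640 34.1979 22.0649 7.8638 0.0000 0.0000
t_6: node(6,0) S=48.0273 payoff=57.3527 vs cont=57.2453 → 57.3527 [stop]  node(6,1) S=56.2136 payoff=49.1664 vs cont=49.0591 → 49.1664 [stop]  node(6,2) S=65.7952 payoff=39.5848 vs cont=39.4774 → 39.5848 [stop]  node(6,3) S=77.0100 payoff=28.3700 vs cont=28.2626 → 28.3700 [stop]  node(6,4) S=90.1364 payoff=15.2436 vs cont=15.1362 → 15.2436 [stop]  node(6,5) S=105.5002 payoff=0.0000 vs cont=4.0315 → 4.0315 [wait]  node(6,6) S=123.4827 payoff=0.0000 vs cont=0.0000 → 0.0000 [wait]  ⇒ S*(6)=90.1364
t_5: node(5,0) S=51.9594 payoff=53.4206 vs cont=53.3132 → 53.4206 [stop]  node(5,1) S=60.8160 payoff=44.5640 vs cont=44.4567 → 44.5640 [stop]  node(5,2) S=71.1821 payoff=34.1979 vs cont=34.0905 → 34.1979 [stop]  node(5,3) S=83.3151 payoff=22.0649 vs cont=21.9575 → 22.0649 [stop]  node(5,4) S=97.5162 payoff=7.8638 vs cont=9.7755 → 9.7755 [wait]  node(5,5) S=114.1379 payoff=0.0000 vs cont=2.0668 → 2.0668 [wait]  ⇒ S*(5)=83.3151
t_4: node(4,0) S=56.2136 payoff=49.1664 vs cont=49.0591 → 49.1664 [stop]  node(4,1) S=65.7952 payoff=39.5848 vs cont=39.4774 → 39.5848 [stop]  node(4,2) S=77.0100 payoff=28.3700 vs cont=28.2626 → 28.3700 [stop]  node(4,3) S=90.1364 payoff=15.2436 vs cont=16.0659 → 16.0659 [wait]  node(4,4) S=105.5002 payoff=0.0000 vs cont=6.0167 → 6.0167 [wait]  ⇒ S*(4)=77.0100
t_3: node(3,0) S=60.8160 payoff=44.5640 vs cont=44.4567 → 44.5640 [stop]  node(3,1) S=71.1821 payoff=34.1979 vs cont=34.0905 → 34.1979 [stop]  node(3,2) S=83.3151 payoff=22.0649 vs cont=22.3574 → 22.3574 [wait]  node(3,3) S=97.5162 payoff=7.8638 vs cont=11.1624 → 11.1624 [wait]  ⇒ S*(3)=71.1821
t_2: node(2,0) S=65.7952 payoff=39.5848 vs cont=39.4774 → 39.5848 [stop]  node(2,1) S=77.0100 payoff=28.3700 vs cont=28.4049 → 28.4049 [wait]  node(2,2) S=90.1364 payoff=15.2436 vs cont=16.8903 → 16.8903 [wait]  ⇒ S*(2)=65.7952
t_1: node(1,0) S=71.1821 payoff=34.1979 vs cont=34.1075 → 34.1979 [stop]  node(1,1) S=83.3151 payoff=22.0649 vs cont=22.7762 → 22.7762 [wait]  ⇒ S*(1)=71.1821
t_0: node(0,0) S=77.0100 payoff=28.3700 vs cont=28.6085 → 28.6085 [wait]  ⇒ S*(0)=-

price = 28.6085
boundary = - 71.1821 65.7952 71.1821 77.0100 83.3151 90.1364
tree:
28.6085
34.1979 22.7762
39.5848 28.4049 16.8903
44.5640 34.1979 22.3574 11.1624
49.1664 39.5848 28.3700 16.0659 6.0167
53.4206 44.5640 34.1979 22.0649 9.7755 2.0668
57.3527 49.1664 39.5848 28.3700 15.2436 4.0315 0.0000
60.9873 53.4206 44.5640 34.1979 22.0649 7.8638 0.0000 0.0000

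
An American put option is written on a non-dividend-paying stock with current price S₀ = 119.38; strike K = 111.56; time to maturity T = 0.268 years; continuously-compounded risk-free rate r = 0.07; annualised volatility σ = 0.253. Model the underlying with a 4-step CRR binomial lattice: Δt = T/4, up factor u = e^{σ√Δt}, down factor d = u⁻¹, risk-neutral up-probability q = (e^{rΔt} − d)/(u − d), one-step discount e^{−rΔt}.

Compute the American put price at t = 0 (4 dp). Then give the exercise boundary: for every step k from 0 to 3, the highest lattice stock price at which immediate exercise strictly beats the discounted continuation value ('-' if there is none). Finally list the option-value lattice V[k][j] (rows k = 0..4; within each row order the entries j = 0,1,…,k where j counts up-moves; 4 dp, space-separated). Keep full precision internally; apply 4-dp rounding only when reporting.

params: Δt=0.06700 u=1.06768 d=0.93661 q=0.51950 e^(-rΔt)=0.99532
t_4 payoffs: 19.6912 6.8351 0.0000 0.0000 0.0000
t_3: node(3,0) S=98.0865 payoff=13.4735 vs cont=12.9515 → 13.4735 [stop]  node(3,1) S=111.8126 payoff=0.0000 vs cont=3.2689 → 3.2689 [wait]  node(3,2) S=127.4596 payoff=0.0000 vs cont=0.0000 → 0.0000 [wait]  node(3,3) S=145.2961 payoff=0.0000 vs cont=0.0000 → 0.0000 [wait]  ⇒ S*(3)=98.0865
t_2: node(2,0) S=104.7249 payoff=6.8351 vs cont=8.1340 → 8.1340 [wait]  node(2,1) S=119.3800 payoff=0.0000 vs cont=1.5634 → 1.5634 [wait]  node(2,2) S=136.0859 payoff=0.0000 vs cont=0.0000 → 0.0000 [wait]  ⇒ S*(2)=-
t_1: node(1,0) S=111.8126 payoff=0.0000 vs cont=4.6984 → 4.6984 [wait]  node(1,1) S=127.4596 payoff=0.0000 vs cont=0.7477 → 0.7477 [wait]  ⇒ S*(1)=-
t_0: node(0,0) S=119.3800 payoff=0.0000 vs cont=2.6336 → 2.6336 [wait]  ⇒ S*(0)=-

price = 2.6336
boundary = - - - 98.0865
tree:
2.6336
4.6984 0.7477
8.1340 1.5634 0.0000
13.4735 3.2689 0.0000 0.0000
19.6912 6.8351 0.0000 0.0000 0.0000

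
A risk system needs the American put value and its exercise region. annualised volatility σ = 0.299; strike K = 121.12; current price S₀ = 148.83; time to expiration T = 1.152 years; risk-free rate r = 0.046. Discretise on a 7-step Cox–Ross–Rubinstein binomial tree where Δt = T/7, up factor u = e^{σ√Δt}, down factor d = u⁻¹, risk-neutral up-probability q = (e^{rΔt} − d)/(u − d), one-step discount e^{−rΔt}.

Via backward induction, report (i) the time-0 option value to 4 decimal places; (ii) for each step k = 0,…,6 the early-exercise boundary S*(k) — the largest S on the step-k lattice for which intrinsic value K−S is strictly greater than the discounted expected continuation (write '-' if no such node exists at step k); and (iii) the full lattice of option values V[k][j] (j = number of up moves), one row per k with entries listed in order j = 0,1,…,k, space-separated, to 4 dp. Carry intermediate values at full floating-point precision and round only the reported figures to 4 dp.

Δt=0.16457  u=1.12896  d=0.88577  q=0.50096  discount=0.99246
step 7 (expiry): payoffs max(K−S,0) = 57.4490 39.9682 17.6879 0.0000 0.0000 0.0000 0.0000 0.0000
step 6: (k=6,j=0): S=71.8820, (K−S)⁺=49.2380, hold=48.3246 ⇒ V=49.2380 exercise | (k=6,j=1): S=91.6172, (K−S)⁺=29.5028, hold=28.5894 ⇒ V=29.5028 exercise | (k=6,j=2): S=116.7706, (K−S)⁺=4.3494, hold=8.7604 ⇒ V=8.7604 continue | (k=6,j=3): S=148.8300, (K−S)⁺=0.0000, hold=0.0000 ⇒ V=0.0000 continue | (k=6,j=4): S=189.6913, (K−S)⁺=0.0000, hold=0.0000 ⇒ V=0.0000 continue | (k=6,j=5): S=241.7710, (K−S)⁺=0.0000, hold=0.0000 ⇒ V=0.0000 continue | (k=6,j=6): S=308.1492, (K−S)⁺=0.0000, hold=0.0000 ⇒ V=0.0000 continue  boundary S*=91.6172
step 5: (k=5,j=0): S=81.1518, (K−S)⁺=39.9682, hold=39.0547 ⇒ V=39.9682 exercise | (k=5,j=1): S=103.4321, (K−S)⁺=17.6879, hold=18.9676 ⇒ V=18.9676 continue | (k=5,j=2): S=131.8293, (K−S)⁺=0.0000, hold=4.3388 ⇒ V=4.3388 continue | (k=5,j=3): S=168.0231, (K−S)⁺=0.0000, hold=0.0000 ⇒ V=0.0000 continue | (k=5,j=4): S=214.1538, (K−S)⁺=0.0000, hold=0.0000 ⇒ V=0.0000 continue | (k=5,j=5): S=272.9497, (K−S)⁺=0.0000, hold=0.0000 ⇒ V=0.0000 continue  boundary S*=81.1518
step 4: (k=4,j=0): S=91.6172, (K−S)⁺=29.5028, hold=29.2256 ⇒ V=29.5028 exercise | (k=4,j=1): S=116.7706, (K−S)⁺=4.3494, hold=11.5514 ⇒ V=11.5514 continue | (k=4,j=2): S=148.8300, (K−S)⁺=0.0000, hold=2.1489 ⇒ V=2.1489 continue | (k=4,j=3): S=189.6913, (K−S)⁺=0.0000, hold=0.0000 ⇒ V=0.0000 continue | (k=4,j=4): S=241.7710, (K−S)⁺=0.0000, hold=0.0000 ⇒ V=0.0000 continue  boundary S*=91.6172
step 3: (k=3,j=0): S=103.4321, (K−S)⁺=17.6879, hold=20.3552 ⇒ V=20.3552 continue | (k=3,j=1): S=131.8293, (K−S)⁺=0.0000, hold=6.7895 ⇒ V=6.7895 continue | (k=3,j=2): S=168.0231, (K−S)⁺=0.0000, hold=1.0643 ⇒ V=1.0643 continue | (k=3,j=3): S=214.1538, (K−S)⁺=0.0000, hold=0.0000 ⇒ V=0.0000 continue  boundary S*=-
step 2: (k=2,j=0): S=116.7706, (K−S)⁺=4.3494, hold=13.4571 ⇒ V=13.4571 continue | (k=2,j=1): S=148.8300, (K−S)⁺=0.0000, hold=3.8918 ⇒ V=3.8918 continue | (k=2,j=2): S=189.6913, (K−S)⁺=0.0000, hold=0.5271 ⇒ V=0.5271 continue  boundary S*=-
step 1: (k=1,j=0): S=131.8293, (K−S)⁺=0.0000, hold=8.5999 ⇒ V=8.5999 continue | (k=1,j=1): S=168.0231, (K−S)⁺=0.0000, hold=2.1896 ⇒ V=2.1896 continue  boundary S*=-
step 0: (k=0,j=0): S=148.8300, (K−S)⁺=0.0000, hold=5.3480 ⇒ V=5.3480 continue  boundary S*=-

price = 5.3480
boundary = - - - - 91.6172 81.1518 91.6172
tree:
5.3480
8.5999 2.1896
13.4571 3.8918 0.5271
20.3552 6.7895 1.0643 0.0000
29.5028 11.5514 2.1489 0.0000 0.0000
39.9682 18.9676 4.3388 0.0000 0.0000 0.0000
49.2380 29.5028 8.7604 0.0000 0.0000 0.0000 0.0000
57.4490 39.9682 17.6879 0.0000 0.0000 0.0000 0.0000 0.0000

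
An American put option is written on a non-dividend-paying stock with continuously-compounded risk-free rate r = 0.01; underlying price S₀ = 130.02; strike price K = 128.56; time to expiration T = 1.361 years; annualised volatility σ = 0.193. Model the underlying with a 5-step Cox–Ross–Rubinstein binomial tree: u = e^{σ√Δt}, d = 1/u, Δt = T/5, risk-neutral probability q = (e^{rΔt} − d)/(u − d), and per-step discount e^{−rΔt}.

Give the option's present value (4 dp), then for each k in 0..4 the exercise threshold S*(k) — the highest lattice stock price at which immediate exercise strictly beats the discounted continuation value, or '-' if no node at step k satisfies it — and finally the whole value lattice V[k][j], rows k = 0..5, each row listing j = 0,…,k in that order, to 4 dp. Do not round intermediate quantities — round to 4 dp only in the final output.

price = 10.7080
boundary = - - - 96.1210 106.3038
tree:
10.7080
16.1268 5.0907
23.4135 8.5827 1.4606
32.4390 14.0884 2.8625 0.0000
41.6464 22.2562 5.6100 0.0000 0.0000
49.9719 32.4390 10.9946 0.0000 0.0000 0.0000

Δt=0.27220  u=1.10594  d=0.90421  q=0.48836  discount=0.99728
step 5 (expiry): payoffs max(K−S,0) = 49.9719 32.4390 10.9946 0.0000 0.0000 0.0000
step 4: (k=4,j=0): S=86.9136, (K−S)⁺=41.6464, hold=41.2970 ⇒ V=41.6464 exercise | (k=4,j=1): S=106.3038, (K−S)⁺=22.2562, hold=21.9067 ⇒ V=22.2562 exercise | (k=4,j=2): S=130.0200, (K−S)⁺=0.0000, hold=5.6100 ⇒ V=5.6100 continue | (k=4,j=3): S=159.0272, (K−S)⁺=0.0000, hold=0.0000 ⇒ V=0.0000 continue | (k=4,j=4): S=194.5058, (K−S)⁺=0.0000, hold=0.0000 ⇒ V=0.0000 continue  boundary S*=106.3038
step 3: (k=3,j=0): S=96.1210, (K−S)⁺=32.4390, hold=32.0895 ⇒ V=32.4390 exercise | (k=3,j=1): S=117.5654, (K−S)⁺=10.9946, hold=14.0884 ⇒ V=14.0884 continue | (k=3,j=2): S=143.7940, (K−S)⁺=0.0000, hold=2.8625 ⇒ V=2.8625 continue | (k=3,j=3): S=175.8742, (K−S)⁺=0.0000, hold=0.0000 ⇒ V=0.0000 continue  boundary S*=96.1210
step 2: (k=2,j=0): S=106.3038, (K−S)⁺=22.2562, hold=23.4135 ⇒ V=23.4135 continue | (k=2,j=1): S=130.0200, (K−S)⁺=0.0000, hold=8.5827 ⇒ V=8.5827 continue | (k=2,j=2): S=159.0272, (K−S)⁺=0.0000, hold=1.4606 ⇒ V=1.4606 continue  boundary S*=-
step 1: (k=1,j=0): S=117.5654, (K−S)⁺=10.9946, hold=16.1268 ⇒ V=16.1268 continue | (k=1,j=1): S=143.7940, (K−S)⁺=0.0000, hold=5.0907 ⇒ V=5.0907 continue  boundary S*=-
step 0: (k=0,j=0): S=130.0200, (K−S)⁺=0.0000, hold=10.7080 ⇒ V=10.7080 continue  boundary S*=-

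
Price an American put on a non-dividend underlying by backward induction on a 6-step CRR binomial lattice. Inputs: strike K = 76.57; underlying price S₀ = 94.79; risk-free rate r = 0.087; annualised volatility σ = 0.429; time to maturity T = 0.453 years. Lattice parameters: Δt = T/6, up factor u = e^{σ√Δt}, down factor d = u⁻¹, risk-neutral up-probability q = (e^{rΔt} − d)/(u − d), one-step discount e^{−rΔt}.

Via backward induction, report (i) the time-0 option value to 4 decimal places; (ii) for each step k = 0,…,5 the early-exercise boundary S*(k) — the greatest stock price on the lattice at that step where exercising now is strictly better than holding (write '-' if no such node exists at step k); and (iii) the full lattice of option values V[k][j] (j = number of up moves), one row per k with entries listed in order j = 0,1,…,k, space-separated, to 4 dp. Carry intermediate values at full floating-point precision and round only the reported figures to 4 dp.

Δt=0.07550, u=1.12511, d=0.88880, q=0.49845, disc=e^(-rΔt)=0.99345
k=6 terminal: V=max(K-S,0) → 29.8394 17.4154 1.6883 0.0000 0.0000 0.0000 0.0000
k=5: j=0 S=52.5769 intr=23.9931 cont=23.4918 V=23.9931[EX]; j=1 S=66.5552 intr=10.0148 cont=9.5135 V=10.0148[EX]; j=2 S=84.2498 intr=0.0000 cont=0.8412 V=0.8412[hold]; j=3 S=106.6488 intr=0.0000 cont=0.0000 V=0.0000[hold]; j=4 S=135.0029 intr=0.0000 cont=0.0000 V=0.0000[hold]; j=5 S=170.8953 intr=0.0000 cont=0.0000 V=0.0000[hold]  S*(5)=66.5552
k=4: j=0 S=59.1546 intr=17.4154 cont=16.9141 V=17.4154[EX]; j=1 S=74.8817 intr=1.6883 cont=5.4066 V=5.4066[hold]; j=2 S=94.7900 intr=0.0000 cont=0.4192 V=0.4192[hold]; j=3 S=119.9913 intr=0.0000 cont=0.0000 V=0.0000[hold]; j=4 S=151.8926 intr=0.0000 cont=0.0000 V=0.0000[hold]  S*(4)=59.1546
k=3: j=0 S=66.5552 intr=10.0148 cont=11.3547 V=11.3547[hold]; j=1 S=84.2498 intr=0.0000 cont=2.9015 V=2.9015[hold]; j=2 S=106.6488 intr=0.0000 cont=0.2089 V=0.2089[hold]; j=3 S=135.0029 intr=0.0000 cont=0.0000 V=0.0000[hold]  S*(3)=-
k=2: j=0 S=74.8817 intr=1.6883 cont=7.0944 V=7.0944[hold]; j=1 S=94.7900 intr=0.0000 cont=1.5491 V=1.5491[hold]; j=2 S=119.9913 intr=0.0000 cont=0.1041 V=0.1041[hold]  S*(2)=-
k=1: j=0 S=84.2498 intr=0.0000 cont=4.3020 V=4.3020[hold]; j=1 S=106.6488 intr=0.0000 cont=0.8234 V=0.8234[hold]  S*(1)=-
k=0: j=0 S=94.7900 intr=0.0000 cont=2.5513 V=2.5513[hold]  S*(0)=-

price = 2.5513
boundary = - - - - 59.1546 66.5552
tree:
2.5513
4.3020 0.8234
7.0944 1.5491 0.1041
11.3547 2.9015 0.2089 0.0000
17.4154 5.4066 0.4192 0.0000 0.0000
23.9931 10.0148 0.8412 0.0000 0.0000 0.0000
29.8394 17.4154 1.6883 0.0000 0.0000 0.0000 0.0000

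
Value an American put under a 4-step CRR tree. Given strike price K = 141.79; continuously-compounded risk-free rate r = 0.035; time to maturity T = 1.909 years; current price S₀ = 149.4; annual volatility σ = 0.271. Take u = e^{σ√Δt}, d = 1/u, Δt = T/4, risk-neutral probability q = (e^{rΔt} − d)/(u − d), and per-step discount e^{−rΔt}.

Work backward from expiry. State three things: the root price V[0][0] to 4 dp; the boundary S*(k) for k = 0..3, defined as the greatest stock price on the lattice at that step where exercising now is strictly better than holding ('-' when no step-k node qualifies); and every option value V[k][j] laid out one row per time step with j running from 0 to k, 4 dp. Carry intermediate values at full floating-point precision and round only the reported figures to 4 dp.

price = 14.1168
boundary = - - 102.7394 85.1982
tree:
14.1168
23.9372 4.6971
39.0506 9.5154 0.0000
56.5918 19.2765 0.0000 0.0000
71.1381 39.0506 0.0000 0.0000 0.0000

Δt=0.47725, u=1.20589, d=0.82926, q=0.49806, disc=e^(-rΔt)=0.98343
k=4 terminal: V=max(K-S,0) → 71.1381 39.0506 0.0000 0.0000 0.0000
k=3: j=0 S=85.1982 intr=56.5918 cont=54.2431 V=56.5918[EX]; j=1 S=123.8922 intr=17.8978 cont=19.2765 V=19.2765[hold]; j=2 S=180.1596 intr=0.0000 cont=0.0000 V=0.0000[hold]; j=3 S=261.9816 intr=0.0000 cont=0.0000 V=0.0000[hold]  S*(3)=85.1982
k=2: j=0 S=102.7394 intr=39.0506 cont=37.3771 V=39.0506[EX]; j=1 S=149.4000 intr=0.0000 cont=9.5154 V=9.5154[hold]; j=2 S=217.2522 intr=0.0000 cont=0.0000 V=0.0000[hold]  S*(2)=102.7394
k=1: j=0 S=123.8922 intr=17.8978 cont=23.9372 V=23.9372[hold]; j=1 S=180.1596 intr=0.0000 cont=4.6971 V=4.6971[hold]  S*(1)=-
k=0: j=0 S=149.4000 intr=0.0000 cont=14.1168 V=14.1168[hold]  S*(0)=-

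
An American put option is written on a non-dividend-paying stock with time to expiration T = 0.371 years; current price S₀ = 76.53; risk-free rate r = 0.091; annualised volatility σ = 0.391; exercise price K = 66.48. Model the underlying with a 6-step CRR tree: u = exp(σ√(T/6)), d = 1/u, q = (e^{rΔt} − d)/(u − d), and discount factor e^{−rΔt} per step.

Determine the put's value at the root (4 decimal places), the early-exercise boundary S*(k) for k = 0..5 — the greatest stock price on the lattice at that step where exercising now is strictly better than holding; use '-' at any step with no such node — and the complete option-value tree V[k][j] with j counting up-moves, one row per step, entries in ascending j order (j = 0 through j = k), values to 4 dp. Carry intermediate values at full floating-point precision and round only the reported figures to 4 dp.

price = 2.4747
boundary = - - - - 51.8717 57.1684
tree:
2.4747
4.0478 0.9584
6.4479 1.7376 0.2045
9.9277 3.1048 0.4151 0.0000
14.6083 5.4450 0.8428 0.0000 0.0000
19.4142 9.3116 1.7111 0.0000 0.0000 0.0000
23.7749 14.6083 3.4741 0.0000 0.0000 0.0000 0.0000

Δt=0.06183, u=1.10211, d=0.90735, q=0.50468, disc=e^(-rΔt)=0.99439
k=6 terminal: V=max(K-S,0) → 23.7749 14.6083 3.4741 0.0000 0.0000 0.0000 0.0000
k=5: j=0 S=47.0658 intr=19.4142 cont=19.0412 V=19.4142[EX]; j=1 S=57.1684 intr=9.3116 cont=8.9386 V=9.3116[EX]; j=2 S=69.4395 intr=0.0000 cont=1.7111 V=1.7111[hold]; j=3 S=84.3445 intr=0.0000 cont=0.0000 V=0.0000[hold]; j=4 S=102.4490 intr=0.0000 cont=0.0000 V=0.0000[hold]; j=5 S=124.4394 intr=0.0000 cont=0.0000 V=0.0000[hold]  S*(5)=57.1684
k=4: j=0 S=51.8717 intr=14.6083 cont=14.2353 V=14.6083[EX]; j=1 S=63.0059 intr=3.4741 cont=5.4450 V=5.4450[hold]; j=2 S=76.5300 intr=0.0000 cont=0.8428 V=0.8428[hold]; j=3 S=92.9570 intr=0.0000 cont=0.0000 V=0.0000[hold]; j=4 S=112.9101 intr=0.0000 cont=0.0000 V=0.0000[hold]  S*(4)=51.8717
k=3: j=0 S=57.1684 intr=9.3116 cont=9.9277 V=9.9277[hold]; j=1 S=69.4395 intr=0.0000 cont=3.1048 V=3.1048[hold]; j=2 S=84.3445 intr=0.0000 cont=0.4151 V=0.4151[hold]; j=3 S=102.4490 intr=0.0000 cont=0.0000 V=0.0000[hold]  S*(3)=-
k=2: j=0 S=63.0059 intr=3.4741 cont=6.4479 V=6.4479[hold]; j=1 S=76.5300 intr=0.0000 cont=1.7376 V=1.7376[hold]; j=2 S=92.9570 intr=0.0000 cont=0.2045 V=0.2045[hold]  S*(2)=-
k=1: j=0 S=69.4395 intr=0.0000 cont=4.0478 V=4.0478[hold]; j=1 S=84.3445 intr=0.0000 cont=0.9584 V=0.9584[hold]  S*(1)=-
k=0: j=0 S=76.5300 intr=0.0000 cont=2.4747 V=2.4747[hold]  S*(0)=-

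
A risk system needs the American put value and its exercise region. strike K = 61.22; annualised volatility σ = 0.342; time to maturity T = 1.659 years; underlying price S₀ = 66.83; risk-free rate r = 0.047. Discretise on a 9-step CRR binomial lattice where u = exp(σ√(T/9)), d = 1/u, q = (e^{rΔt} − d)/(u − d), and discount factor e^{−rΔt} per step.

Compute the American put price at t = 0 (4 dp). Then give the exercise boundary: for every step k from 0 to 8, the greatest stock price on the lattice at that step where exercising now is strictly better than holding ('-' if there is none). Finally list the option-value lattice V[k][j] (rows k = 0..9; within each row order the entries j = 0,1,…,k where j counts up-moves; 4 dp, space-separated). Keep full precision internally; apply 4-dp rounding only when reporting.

price = 6.9058
boundary = - - - - 37.1444 43.0193 37.1444 43.0193 49.8233
tree:
6.9058
9.8712 3.9767
13.7257 6.0796 1.8833
18.4974 9.0584 3.1221 0.6420
24.0756 13.0847 5.0757 1.1671 0.1129
29.1481 18.2007 8.0519 2.1032 0.2246 0.0000
33.5280 24.0756 12.3721 3.7491 0.4468 0.0000 0.0000
37.3097 29.1481 18.2007 6.5935 0.8888 0.0000 0.0000 0.0000
40.5749 33.5280 24.0756 11.3967 1.7679 0.0000 0.0000 0.0000 0.0000
43.3943 37.3097 29.1481 18.2007 3.5165 0.0000 0.0000 0.0000 0.0000 0.0000

params: Δt=0.18433 u=1.15816 d=0.86344 q=0.49288 e^(-rΔt)=0.99137
t_9 payoffs: 43.3943 37.3097 29.1481 18.2007 3.5165 0.0000 0.0000 0.0000 0.0000 0.0000
t_8: node(8,0) S=20.6451 payoff=40.5749 vs cont=40.0468 → 40.5749 [stop]  node(8,1) S=27.6920 payoff=33.5280 vs cont=32.9999 → 33.5280 [stop]  node(8,2) S=37.1444 payoff=24.0756 vs cont=23.5475 → 24.0756 [stop]  node(8,3) S=49.8233 payoff=11.3967 vs cont=10.8686 → 11.3967 [stop]  node(8,4) S=66.8300 payoff=0.0000 vs cont=1.7679 → 1.7679 [wait]  node(8,5) S=89.6417 payoff=0.0000 vs cont=0.0000 → 0.0000 [wait]  node(8,6) S=120.2400 payoff=0.0000 vs cont=0.0000 → 0.0000 [wait]  node(8,7) S=161.2827 payoff=0.0000 vs cont=0.0000 → 0.0000 [wait]  node(8,8) S=216.3350 payoff=0.0000 vs cont=0.0000 → 0.0000 [wait]  ⇒ S*(8)=49.8233
t_7: node(7,0) S=23.9103 payoff=37.3097 vs cont=36.7816 → 37.3097 [stop]  node(7,1) S=32.0719 payoff=29.1481 vs cont=28.6200 → 29.1481 [stop]  node(7,2) S=43.0193 payoff=18.2007 vs cont=17.6726 → 18.2007 [stop]  node(7,3) S=57.7035 payoff=3.5165 vs cont=6.5935 → 6.5935 [wait]  node(7,4) S=77.4000 payoff=0.0000 vs cont=0.8888 → 0.8888 [wait]  node(7,5) S=103.8197 payoff=0.0000 vs cont=0.0000 → 0.0000 [wait]  node(7,6) S=139.2575 payoff=0.0000 vs cont=0.0000 → 0.0000 [wait]  node(7,7) S=186.7916 payoff=0.0000 vs cont=0.0000 → 0.0000 [wait]  ⇒ S*(7)=43.0193
t_6: node(6,0) S=27.6920 payoff=33.5280 vs cont=32.9999 → 33.5280 [stop]  node(6,1) S=37.1444 payoff=24.0756 vs cont=23.5475 → 24.0756 [stop]  node(6,2) S=49.8233 payoff=11.3967 vs cont=12.3721 → 12.3721 [wait]  node(6,3) S=66.8300 payoff=0.0000 vs cont=3.7491 → 3.7491 [wait]  node(6,4) S=89.6417 payoff=0.0000 vs cont=0.4468 → 0.4468 [wait]  node(6,5) S=120.2400 payoff=0.0000 vs cont=0.0000 → 0.0000 [wait]  node(6,6) S=161.2827 payoff=0.0000 vs cont=0.0000 → 0.0000 [wait]  ⇒ S*(6)=37.1444
t_5: node(5,0) S=32.0719 payoff=29.1481 vs cont=28.6200 → 29.1481 [stop]  node(5,1) S=43.0193 payoff=18.2007 vs cont=18.1492 → 18.2007 [stop]  node(5,2) S=57.7035 payoff=3.5165 vs cont=8.0519 → 8.0519 [wait]  node(5,3) S=77.4000 payoff=0.0000 vs cont=2.1032 → 2.1032 [wait]  node(5,4) S=103.8197 payoff=0.0000 vs cont=0.2246 → 0.2246 [wait]  node(5,5) S=139.2575 payoff=0.0000 vs cont=0.0000 → 0.0000 [wait]  ⇒ S*(5)=43.0193
t_4: node(4,0) S=37.1444 payoff=24.0756 vs cont=23.5475 → 24.0756 [stop]  node(4,1) S=49.8233 payoff=11.3967 vs cont=13.0847 → 13.0847 [wait]  node(4,2) S=66.8300 payoff=0.0000 vs cont=5.0757 → 5.0757 [wait]  node(4,3) S=89.6417 payoff=0.0000 vs cont=1.1671 → 1.1671 [wait]  node(4,4) S=120.2400 payoff=0.0000 vs cont=0.1129 → 0.1129 [wait]  ⇒ S*(4)=37.1444
t_3: node(3,0) S=43.0193 payoff=18.2007 vs cont=18.4974 → 18.4974 [wait]  node(3,1) S=57.7035 payoff=3.5165 vs cont=9.0584 → 9.0584 [wait]  node(3,2) S=77.4000 payoff=0.0000 vs cont=3.1221 → 3.1221 [wait]  node(3,3) S=103.8197 payoff=0.0000 vs cont=0.6420 → 0.6420 [wait]  ⇒ S*(3)=-
t_2: node(2,0) S=49.8233 payoff=11.3967 vs cont=13.7257 → 13.7257 [wait]  node(2,1) S=66.8300 payoff=0.0000 vs cont=6.0796 → 6.0796 [wait]  node(2,2) S=89.6417 payoff=0.0000 vs cont=1.8833 → 1.8833 [wait]  ⇒ S*(2)=-
t_1: node(1,0) S=57.7035 payoff=3.5165 vs cont=9.8712 → 9.8712 [wait]  node(1,1) S=77.4000 payoff=0.0000 vs cont=3.9767 → 3.9767 [wait]  ⇒ S*(1)=-
t_0: node(0,0) S=66.8300 payoff=0.0000 vs cont=6.9058 → 6.9058 [wait]  ⇒ S*(0)=-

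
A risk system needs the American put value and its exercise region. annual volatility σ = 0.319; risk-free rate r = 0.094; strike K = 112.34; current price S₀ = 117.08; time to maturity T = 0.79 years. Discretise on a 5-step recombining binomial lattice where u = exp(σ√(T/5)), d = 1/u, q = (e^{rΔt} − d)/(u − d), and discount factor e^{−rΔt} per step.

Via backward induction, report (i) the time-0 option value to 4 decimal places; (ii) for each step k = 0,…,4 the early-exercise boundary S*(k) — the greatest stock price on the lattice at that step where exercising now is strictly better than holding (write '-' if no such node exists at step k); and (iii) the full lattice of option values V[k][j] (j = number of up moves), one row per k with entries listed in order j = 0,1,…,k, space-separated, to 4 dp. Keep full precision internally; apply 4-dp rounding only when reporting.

price = 8.1740
boundary = - - 90.8543 80.0345 90.8543
tree:
8.1740
13.5084 3.6218
21.4857 6.7373 0.9304
32.3055 12.2358 1.9972 0.0000
41.8368 21.4857 4.2872 0.0000 0.0000
50.2331 32.3055 9.2031 0.0000 0.0000 0.0000

Δt=0.15800  u=1.13519  d=0.88091  q=0.52719  discount=0.98526
step 5 (expiry): payoffs max(K−S,0) = 50.2331 32.3055 9.2031 0.0000 0.0000 0.0000
step 4: (k=4,j=0): S=70.5032, (K−S)⁺=41.8368, hold=40.1807 ⇒ V=41.8368 exercise | (k=4,j=1): S=90.8543, (K−S)⁺=21.4857, hold=19.8295 ⇒ V=21.4857 exercise | (k=4,j=2): S=117.0800, (K−S)⁺=0.0000, hold=4.2872 ⇒ V=4.2872 continue | (k=4,j=3): S=150.8759, (K−S)⁺=0.0000, hold=0.0000 ⇒ V=0.0000 continue | (k=4,j=4): S=194.4271, (K−S)⁺=0.0000, hold=0.0000 ⇒ V=0.0000 continue  boundary S*=90.8543
step 3: (k=3,j=0): S=80.0345, (K−S)⁺=32.3055, hold=30.6494 ⇒ V=32.3055 exercise | (k=3,j=1): S=103.1369, (K−S)⁺=9.2031, hold=12.2358 ⇒ V=12.2358 continue | (k=3,j=2): S=132.9080, (K−S)⁺=0.0000, hold=1.9972 ⇒ V=1.9972 continue | (k=3,j=3): S=171.2728, (K−S)⁺=0.0000, hold=0.0000 ⇒ V=0.0000 continue  boundary S*=80.0345
step 2: (k=2,j=0): S=90.8543, (K−S)⁺=21.4857, hold=21.4048 ⇒ V=21.4857 exercise | (k=2,j=1): S=117.0800, (K−S)⁺=0.0000, hold=6.7373 ⇒ V=6.7373 continue | (k=2,j=2): S=150.8759, (K−S)⁺=0.0000, hold=0.9304 ⇒ V=0.9304 continue  boundary S*=90.8543
step 1: (k=1,j=0): S=103.1369, (K−S)⁺=9.2031, hold=13.5084 ⇒ V=13.5084 continue | (k=1,j=1): S=132.9080, (K−S)⁺=0.0000, hold=3.6218 ⇒ V=3.6218 continue  boundary S*=-
step 0: (k=0,j=0): S=117.0800, (K−S)⁺=0.0000, hold=8.1740 ⇒ V=8.1740 continue  boundary S*=-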